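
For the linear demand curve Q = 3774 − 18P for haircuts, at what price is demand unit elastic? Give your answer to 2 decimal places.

For linear demand Q = a − bP, ε = −bP/(a − bP). |ε| = 1 when bP = a − bP, i.e. P = a/(2b).
P = 3774/(2·18) = 3774/36 = 104.8333.

104.83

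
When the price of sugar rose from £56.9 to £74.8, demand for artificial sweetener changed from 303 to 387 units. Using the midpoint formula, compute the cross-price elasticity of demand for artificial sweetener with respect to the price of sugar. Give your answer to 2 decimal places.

ΔQ_x = 387 − 303 = 84; ΔP_y = 74.8 − 56.9 = 17.9.
Midpoints: P̄_y = 65.85, Q̄_x = 345.0.
ε_xy = (ΔQ_x/ΔP_y)(P̄_y/Q̄_x) = (84/17.9)(65.85/345.0).
ε_xy > 0, so the goods are substitutes.

0.90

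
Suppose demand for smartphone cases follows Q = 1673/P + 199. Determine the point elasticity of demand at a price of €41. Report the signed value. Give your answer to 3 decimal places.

-0.170

At P = 41, Q = 239.805.
dQ/dP = −1673/P² = -0.995.
ε = (dQ/dP)(P/Q) = (-0.995)(41/239.805).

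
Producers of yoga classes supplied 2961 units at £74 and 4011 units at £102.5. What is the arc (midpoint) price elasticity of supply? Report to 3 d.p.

ΔQ = 4011 − 2961 = 1050; ΔP = 102.5 − 74 = 28.5.
Midpoints: P̄ = 88.25, Q̄ = 3486.0.
ε_s = (ΔQ/ΔP)(P̄/Q̄) = (1050/28.5)(88.25/3486.0).

0.933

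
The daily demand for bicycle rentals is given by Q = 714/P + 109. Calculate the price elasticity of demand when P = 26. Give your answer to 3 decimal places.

-0.201

At P = 26, Q = 136.462.
dQ/dP = −714/P² = -1.056.
ε = (dQ/dP)(P/Q) = (-1.056)(26/136.462).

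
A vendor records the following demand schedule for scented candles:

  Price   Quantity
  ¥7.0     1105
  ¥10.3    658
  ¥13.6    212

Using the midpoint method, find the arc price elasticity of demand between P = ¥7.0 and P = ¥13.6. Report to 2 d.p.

At P = 7.0, Q = 1105; at P = 13.6, Q = 212.
ΔQ = -893, ΔP = 6.6. Midpoints: P̄ = 10.30, Q̄ = 658.5.
ε = (ΔQ/ΔP)(P̄/Q̄) = (-893/6.6)(10.30/658.5).

-2.12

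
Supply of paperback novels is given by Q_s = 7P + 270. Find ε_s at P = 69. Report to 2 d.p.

At P = 69, Q_s = 753.
dQ_s/dP = 7.
ε_s = (dQ_s/dP)(P/Q_s) = (7)(69/753).

0.64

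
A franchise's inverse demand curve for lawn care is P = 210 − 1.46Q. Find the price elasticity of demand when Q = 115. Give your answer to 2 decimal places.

At Q = 115, P = 210 − 1.46(115) = 42.10.
dP/dQ = −1.46, so dQ/dP = 1/(−1.46) = -0.685.
ε = (dQ/dP)(P/Q) = (-0.685)(42.10/115).

-0.25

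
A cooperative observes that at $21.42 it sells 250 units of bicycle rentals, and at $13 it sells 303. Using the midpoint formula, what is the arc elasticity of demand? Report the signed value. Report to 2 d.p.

-0.39

ΔQ = 303 − 250 = 53; ΔP = 13 − 21.42 = -8.42.
Midpoints: P̄ = 17.21, Q̄ = 276.5.
ε = (ΔQ/ΔP)(P̄/Q̄) = (53/-8.42)(17.21/276.5).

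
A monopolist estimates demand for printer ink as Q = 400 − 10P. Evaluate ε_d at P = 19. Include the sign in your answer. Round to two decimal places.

At P = 19, Q = 210.
dQ/dP = −10.
ε = (dQ/dP)(P/Q) = (-10)(19/210).

-0.90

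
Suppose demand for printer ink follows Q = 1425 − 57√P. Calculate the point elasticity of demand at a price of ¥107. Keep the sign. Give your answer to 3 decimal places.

At P = 107, Q = 835.387.
dQ/dP = −57/(2√P) = -2.755.
ε = (dQ/dP)(P/Q) = (-2.755)(107/835.387).
|ε| < 1, so demand is inelastic at this price.

-0.353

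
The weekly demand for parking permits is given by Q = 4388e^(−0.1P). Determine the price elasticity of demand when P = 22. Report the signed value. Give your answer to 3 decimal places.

At P = 22, Q = 486.204.
dQ/dP = −0.1·4388e^(−0.1P) = −0.1Q = -48.620.
ε = (dQ/dP)(P/Q) = (-48.620)(22/486.204).

-2.200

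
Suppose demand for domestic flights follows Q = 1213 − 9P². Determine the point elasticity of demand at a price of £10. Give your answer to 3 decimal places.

At P = 10, Q = 313.
dQ/dP = −18P = -180.
ε = (dQ/dP)(P/Q) = (-180)(10/313).
|ε| > 1, so demand is elastic at this price.

-5.751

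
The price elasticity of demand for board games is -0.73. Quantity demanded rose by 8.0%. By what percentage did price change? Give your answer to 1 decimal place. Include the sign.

%ΔP ≈ %ΔQ / ε = (8.0%)/(-0.73) = -10.96%.

-11.0%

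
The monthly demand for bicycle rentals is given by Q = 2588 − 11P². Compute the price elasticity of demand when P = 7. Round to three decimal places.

-0.526

At P = 7, Q = 2049.
dQ/dP = −22P = -154.
ε = (dQ/dP)(P/Q) = (-154)(7/2049).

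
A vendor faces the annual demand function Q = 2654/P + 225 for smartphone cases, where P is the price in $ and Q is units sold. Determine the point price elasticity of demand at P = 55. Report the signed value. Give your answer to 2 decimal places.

-0.18

At P = 55, Q = 273.255.
dQ/dP = −2654/P² = -0.877.
ε = (dQ/dP)(P/Q) = (-0.877)(55/273.255).
|ε| < 1, so demand is inelastic at this price.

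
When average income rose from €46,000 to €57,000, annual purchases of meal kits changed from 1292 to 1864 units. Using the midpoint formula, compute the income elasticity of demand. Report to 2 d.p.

1.70

ΔQ = 572, ΔI = 11000. Midpoints: Ī = 51,500, Q̄ = 1578.0.
ε_I = (ΔQ/ΔI)(Ī/Q̄) = (572/11000)(51500/1578.0).
ε_I > 0, so the good is normal.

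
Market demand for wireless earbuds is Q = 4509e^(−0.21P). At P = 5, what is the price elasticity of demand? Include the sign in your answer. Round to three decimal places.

At P = 5, Q = 1577.869.
dQ/dP = −0.21·4509e^(−0.21P) = −0.21Q = -331.353.
ε = (dQ/dP)(P/Q) = (-331.353)(5/1577.869).
|ε| > 1, so demand is elastic at this price.

-1.050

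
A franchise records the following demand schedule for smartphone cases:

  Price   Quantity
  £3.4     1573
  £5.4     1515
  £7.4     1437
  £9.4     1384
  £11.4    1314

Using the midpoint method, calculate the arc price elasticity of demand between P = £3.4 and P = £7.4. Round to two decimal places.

-0.12

At P = 3.4, Q = 1573; at P = 7.4, Q = 1437.
ΔQ = -136, ΔP = 4.0. Midpoints: P̄ = 5.40, Q̄ = 1505.0.
ε = (ΔQ/ΔP)(P̄/Q̄) = (-136/4.0)(5.40/1505.0).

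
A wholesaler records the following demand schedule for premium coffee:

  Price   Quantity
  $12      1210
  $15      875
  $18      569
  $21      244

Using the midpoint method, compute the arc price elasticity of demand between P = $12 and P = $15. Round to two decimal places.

At P = 12, Q = 1210; at P = 15, Q = 875.
ΔQ = -335, ΔP = 3. Midpoints: P̄ = 13.50, Q̄ = 1042.5.
ε = (ΔQ/ΔP)(P̄/Q̄) = (-335/3)(13.50/1042.5).

-1.45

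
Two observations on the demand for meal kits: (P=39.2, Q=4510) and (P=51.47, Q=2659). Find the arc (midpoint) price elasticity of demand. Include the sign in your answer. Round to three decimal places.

ΔQ = 2659 − 4510 = -1851; ΔP = 51.47 − 39.2 = 12.27.
Midpoints: P̄ = 45.34, Q̄ = 3584.5.
ε = (ΔQ/ΔP)(P̄/Q̄) = (-1851/12.27)(45.34/3584.5).

-1.908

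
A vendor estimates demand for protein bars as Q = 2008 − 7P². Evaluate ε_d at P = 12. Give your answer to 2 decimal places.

At P = 12, Q = 1000.
dQ/dP = −14P = -168.
ε = (dQ/dP)(P/Q) = (-168)(12/1000).

-2.02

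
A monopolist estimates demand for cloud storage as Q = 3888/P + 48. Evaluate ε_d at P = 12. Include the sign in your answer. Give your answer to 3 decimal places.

-0.871

At P = 12, Q = 372.
dQ/dP = −3888/P² = -27.
ε = (dQ/dP)(P/Q) = (-27)(12/372).
|ε| < 1, so demand is inelastic at this price.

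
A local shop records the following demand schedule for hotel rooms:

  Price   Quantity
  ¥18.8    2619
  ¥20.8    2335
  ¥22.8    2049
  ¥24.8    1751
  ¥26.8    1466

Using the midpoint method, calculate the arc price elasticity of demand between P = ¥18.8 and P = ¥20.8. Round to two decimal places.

-1.14

At P = 18.8, Q = 2619; at P = 20.8, Q = 2335.
ΔQ = -284, ΔP = 2.0. Midpoints: P̄ = 19.80, Q̄ = 2477.0.
ε = (ΔQ/ΔP)(P̄/Q̄) = (-284/2.0)(19.80/2477.0).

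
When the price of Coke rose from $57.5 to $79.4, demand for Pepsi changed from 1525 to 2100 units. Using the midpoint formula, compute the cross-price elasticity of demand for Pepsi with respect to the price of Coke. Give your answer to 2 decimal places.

ΔQ_x = 2100 − 1525 = 575; ΔP_y = 79.4 − 57.5 = 21.9.
Midpoints: P̄_y = 68.45, Q̄_x = 1812.5.
ε_xy = (ΔQ_x/ΔP_y)(P̄_y/Q̄_x) = (575/21.9)(68.45/1812.5).

0.99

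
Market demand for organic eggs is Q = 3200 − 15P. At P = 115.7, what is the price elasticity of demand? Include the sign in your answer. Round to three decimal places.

At P = 115.7, Q = 1464.500.
dQ/dP = −15.
ε = (dQ/dP)(P/Q) = (-15)(115.7/1464.500).
|ε| > 1, so demand is elastic at this price.

-1.185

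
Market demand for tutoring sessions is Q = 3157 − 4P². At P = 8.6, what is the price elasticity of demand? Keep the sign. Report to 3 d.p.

-0.207

At P = 8.6, Q = 2861.160.
dQ/dP = −8P = -68.800.
ε = (dQ/dP)(P/Q) = (-68.800)(8.6/2861.160).
|ε| < 1, so demand is inelastic at this price.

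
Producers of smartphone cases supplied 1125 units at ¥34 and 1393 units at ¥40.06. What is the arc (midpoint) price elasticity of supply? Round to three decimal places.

1.301

ΔQ = 1393 − 1125 = 268; ΔP = 40.06 − 34 = 6.06.
Midpoints: P̄ = 37.03, Q̄ = 1259.0.
ε_s = (ΔQ/ΔP)(P̄/Q̄) = (268/6.06)(37.03/1259.0).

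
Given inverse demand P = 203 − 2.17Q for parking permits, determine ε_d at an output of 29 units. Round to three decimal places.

-2.226

At Q = 29, P = 203 − 2.17(29) = 140.07.
dP/dQ = −2.17, so dQ/dP = 1/(−2.17) = -0.461.
ε = (dQ/dP)(P/Q) = (-0.461)(140.07/29).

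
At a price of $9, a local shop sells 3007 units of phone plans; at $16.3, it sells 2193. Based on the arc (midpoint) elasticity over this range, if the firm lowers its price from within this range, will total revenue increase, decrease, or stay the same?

Arc ε = (-814/7.3)(12.65/2600.0) ≈ -0.543.
|ε| = 0.54 < 1, so demand is inelastic. A price cut therefore reduces total revenue.

decrease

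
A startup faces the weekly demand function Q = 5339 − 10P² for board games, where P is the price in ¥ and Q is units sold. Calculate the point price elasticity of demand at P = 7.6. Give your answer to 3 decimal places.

At P = 7.6, Q = 4761.400.
dQ/dP = −20P = -152.
ε = (dQ/dP)(P/Q) = (-152)(7.6/4761.400).

-0.243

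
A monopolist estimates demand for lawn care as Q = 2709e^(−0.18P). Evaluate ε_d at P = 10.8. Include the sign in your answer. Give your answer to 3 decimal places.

-1.944

At P = 10.8, Q = 387.740.
dQ/dP = −0.18·2709e^(−0.18P) = −0.18Q = -69.793.
ε = (dQ/dP)(P/Q) = (-69.793)(10.8/387.740).
|ε| > 1, so demand is elastic at this price.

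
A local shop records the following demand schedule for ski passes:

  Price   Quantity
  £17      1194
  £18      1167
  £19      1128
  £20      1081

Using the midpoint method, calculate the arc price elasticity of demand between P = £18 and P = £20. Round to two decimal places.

-0.73

At P = 18, Q = 1167; at P = 20, Q = 1081.
ΔQ = -86, ΔP = 2. Midpoints: P̄ = 19.00, Q̄ = 1124.0.
ε = (ΔQ/ΔP)(P̄/Q̄) = (-86/2)(19.00/1124.0).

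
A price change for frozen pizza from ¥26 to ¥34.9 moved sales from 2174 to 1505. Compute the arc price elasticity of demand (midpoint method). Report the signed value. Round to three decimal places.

ΔQ = 1505 − 2174 = -669; ΔP = 34.9 − 26 = 8.9.
Midpoints: P̄ = 30.45, Q̄ = 1839.5.
ε = (ΔQ/ΔP)(P̄/Q̄) = (-669/8.9)(30.45/1839.5).

-1.244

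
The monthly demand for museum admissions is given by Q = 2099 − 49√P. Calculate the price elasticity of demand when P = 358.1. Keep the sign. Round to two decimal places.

-0.40

At P = 358.1, Q = 1171.747.
dQ/dP = −49/(2√P) = -1.295.
ε = (dQ/dP)(P/Q) = (-1.295)(358.1/1171.747).
|ε| < 1, so demand is inelastic at this price.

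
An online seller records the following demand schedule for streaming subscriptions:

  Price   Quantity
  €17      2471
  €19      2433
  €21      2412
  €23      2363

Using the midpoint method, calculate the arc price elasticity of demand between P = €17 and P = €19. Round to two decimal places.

-0.14

At P = 17, Q = 2471; at P = 19, Q = 2433.
ΔQ = -38, ΔP = 2. Midpoints: P̄ = 18.00, Q̄ = 2452.0.
ε = (ΔQ/ΔP)(P̄/Q̄) = (-38/2)(18.00/2452.0).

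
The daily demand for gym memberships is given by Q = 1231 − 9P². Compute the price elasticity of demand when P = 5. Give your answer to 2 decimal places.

At P = 5, Q = 1006.
dQ/dP = −18P = -90.
ε = (dQ/dP)(P/Q) = (-90)(5/1006).
|ε| < 1, so demand is inelastic at this price.

-0.45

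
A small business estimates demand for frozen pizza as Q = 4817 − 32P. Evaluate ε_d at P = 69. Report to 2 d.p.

At P = 69, Q = 2609.
dQ/dP = −32.
ε = (dQ/dP)(P/Q) = (-32)(69/2609).

-0.85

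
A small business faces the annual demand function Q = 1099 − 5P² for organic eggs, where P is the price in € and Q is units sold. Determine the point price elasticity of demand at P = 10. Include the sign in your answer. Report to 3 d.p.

-1.669

At P = 10, Q = 599.
dQ/dP = −10P = -100.
ε = (dQ/dP)(P/Q) = (-100)(10/599).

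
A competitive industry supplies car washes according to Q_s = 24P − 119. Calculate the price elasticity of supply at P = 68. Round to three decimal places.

1.079

At P = 68, Q_s = 1513.
dQ_s/dP = 24.
ε_s = (dQ_s/dP)(P/Q_s) = (24)(68/1513).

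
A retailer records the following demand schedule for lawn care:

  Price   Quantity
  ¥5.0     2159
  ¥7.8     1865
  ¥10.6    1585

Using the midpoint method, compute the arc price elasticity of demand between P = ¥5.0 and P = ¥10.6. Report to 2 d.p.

-0.43

At P = 5.0, Q = 2159; at P = 10.6, Q = 1585.
ΔQ = -574, ΔP = 5.6. Midpoints: P̄ = 7.80, Q̄ = 1872.0.
ε = (ΔQ/ΔP)(P̄/Q̄) = (-574/5.6)(7.80/1872.0).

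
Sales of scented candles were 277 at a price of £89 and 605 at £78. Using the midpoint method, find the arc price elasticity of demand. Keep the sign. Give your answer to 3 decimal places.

-5.646

ΔQ = 605 − 277 = 328; ΔP = 78 − 89 = -11.
Midpoints: P̄ = 83.50, Q̄ = 441.0.
ε = (ΔQ/ΔP)(P̄/Q̄) = (328/-11)(83.50/441.0).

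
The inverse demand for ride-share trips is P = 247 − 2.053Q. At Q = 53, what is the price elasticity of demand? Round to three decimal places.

-1.270

At Q = 53, P = 247 − 2.053(53) = 138.19.
dP/dQ = −2.053, so dQ/dP = 1/(−2.053) = -0.487.
ε = (dQ/dP)(P/Q) = (-0.487)(138.19/53).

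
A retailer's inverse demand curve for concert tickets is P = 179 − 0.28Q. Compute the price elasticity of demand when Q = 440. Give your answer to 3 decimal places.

At Q = 440, P = 179 − 0.28(440) = 55.80.
dP/dQ = −0.28, so dQ/dP = 1/(−0.28) = -3.571.
ε = (dQ/dP)(P/Q) = (-3.571)(55.80/440).

-0.453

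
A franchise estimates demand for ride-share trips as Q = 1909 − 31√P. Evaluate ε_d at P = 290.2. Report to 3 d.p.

-0.191

At P = 290.2, Q = 1380.907.
dQ/dP = −31/(2√P) = -0.910.
ε = (dQ/dP)(P/Q) = (-0.910)(290.2/1380.907).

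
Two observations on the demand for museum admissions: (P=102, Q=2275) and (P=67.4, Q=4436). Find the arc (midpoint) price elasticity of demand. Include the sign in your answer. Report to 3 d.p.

ΔQ = 4436 − 2275 = 2161; ΔP = 67.4 − 102 = -34.6.
Midpoints: P̄ = 84.70, Q̄ = 3355.5.
ε = (ΔQ/ΔP)(P̄/Q̄) = (2161/-34.6)(84.70/3355.5).

-1.577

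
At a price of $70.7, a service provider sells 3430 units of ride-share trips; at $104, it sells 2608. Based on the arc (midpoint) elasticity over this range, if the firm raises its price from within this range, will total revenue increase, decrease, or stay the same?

Arc ε = (-822/33.3)(87.35/3019.0) ≈ -0.714.
|ε| = 0.71 < 1, so demand is inelastic. A price rise therefore raises total revenue.

increase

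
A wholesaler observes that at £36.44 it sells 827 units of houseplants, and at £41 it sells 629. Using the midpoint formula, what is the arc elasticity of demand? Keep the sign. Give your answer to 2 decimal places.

-2.31

ΔQ = 629 − 827 = -198; ΔP = 41 − 36.44 = 4.56.
Midpoints: P̄ = 38.72, Q̄ = 728.0.
ε = (ΔQ/ΔP)(P̄/Q̄) = (-198/4.56)(38.72/728.0).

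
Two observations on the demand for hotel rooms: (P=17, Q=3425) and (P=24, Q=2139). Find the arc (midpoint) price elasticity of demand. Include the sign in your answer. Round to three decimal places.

-1.354

ΔQ = 2139 − 3425 = -1286; ΔP = 24 − 17 = 7.
Midpoints: P̄ = 20.50, Q̄ = 2782.0.
ε = (ΔQ/ΔP)(P̄/Q̄) = (-1286/7)(20.50/2782.0).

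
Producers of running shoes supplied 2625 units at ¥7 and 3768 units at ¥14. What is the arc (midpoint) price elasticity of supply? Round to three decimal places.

0.536

ΔQ = 3768 − 2625 = 1143; ΔP = 14 − 7 = 7.
Midpoints: P̄ = 10.50, Q̄ = 3196.5.
ε_s = (ΔQ/ΔP)(P̄/Q̄) = (1143/7)(10.50/3196.5).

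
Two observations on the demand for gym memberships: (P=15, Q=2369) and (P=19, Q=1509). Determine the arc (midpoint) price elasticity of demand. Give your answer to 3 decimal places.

ΔQ = 1509 − 2369 = -860; ΔP = 19 − 15 = 4.
Midpoints: P̄ = 17.00, Q̄ = 1939.0.
ε = (ΔQ/ΔP)(P̄/Q̄) = (-860/4)(17.00/1939.0).

-1.885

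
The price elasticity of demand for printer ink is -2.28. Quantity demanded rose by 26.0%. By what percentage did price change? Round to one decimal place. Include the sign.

%ΔP ≈ %ΔQ / ε = (26.0%)/(-2.28) = -11.40%.

-11.4%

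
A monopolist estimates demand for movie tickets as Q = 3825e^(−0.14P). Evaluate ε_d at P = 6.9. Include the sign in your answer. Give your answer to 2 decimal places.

-0.97

At P = 6.9, Q = 1455.804.
dQ/dP = −0.14·3825e^(−0.14P) = −0.14Q = -203.813.
ε = (dQ/dP)(P/Q) = (-203.813)(6.9/1455.804).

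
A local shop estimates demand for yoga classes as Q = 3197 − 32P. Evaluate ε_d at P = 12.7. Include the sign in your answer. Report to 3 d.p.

-0.146

At P = 12.7, Q = 2790.600.
dQ/dP = −32.
ε = (dQ/dP)(P/Q) = (-32)(12.7/2790.600).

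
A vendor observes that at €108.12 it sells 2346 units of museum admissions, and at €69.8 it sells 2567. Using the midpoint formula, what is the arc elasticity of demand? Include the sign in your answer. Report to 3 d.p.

ΔQ = 2567 − 2346 = 221; ΔP = 69.8 − 108.12 = -38.32.
Midpoints: P̄ = 88.96, Q̄ = 2456.5.
ε = (ΔQ/ΔP)(P̄/Q̄) = (221/-38.32)(88.96/2456.5).

-0.209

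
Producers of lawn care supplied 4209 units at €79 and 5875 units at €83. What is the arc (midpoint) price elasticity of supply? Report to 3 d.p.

ΔQ = 5875 − 4209 = 1666; ΔP = 83 − 79 = 4.
Midpoints: P̄ = 81.00, Q̄ = 5042.0.
ε_s = (ΔQ/ΔP)(P̄/Q̄) = (1666/4)(81.00/5042.0).

6.691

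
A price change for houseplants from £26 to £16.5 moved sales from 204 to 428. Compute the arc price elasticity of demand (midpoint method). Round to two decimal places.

ΔQ = 428 − 204 = 224; ΔP = 16.5 − 26 = -9.5.
Midpoints: P̄ = 21.25, Q̄ = 316.0.
ε = (ΔQ/ΔP)(P̄/Q̄) = (224/-9.5)(21.25/316.0).

-1.59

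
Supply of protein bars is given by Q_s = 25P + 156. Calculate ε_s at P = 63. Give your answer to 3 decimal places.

At P = 63, Q_s = 1731.
dQ_s/dP = 25.
ε_s = (dQ_s/dP)(P/Q_s) = (25)(63/1731).

0.910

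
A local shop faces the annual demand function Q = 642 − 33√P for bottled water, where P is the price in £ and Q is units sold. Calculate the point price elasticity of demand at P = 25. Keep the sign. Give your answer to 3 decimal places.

At P = 25, Q = 477.
dQ/dP = −33/(2√P) = -3.300.
ε = (dQ/dP)(P/Q) = (-3.300)(25/477).

-0.173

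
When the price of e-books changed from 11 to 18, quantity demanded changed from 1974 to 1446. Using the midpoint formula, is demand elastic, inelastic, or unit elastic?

Arc ε ≈ -0.640.
|ε| = 0.64 < 1.

inelastic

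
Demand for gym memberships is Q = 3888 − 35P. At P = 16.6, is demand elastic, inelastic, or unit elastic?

Q = 3307, dQ/dP = -35.
ε = (dQ/dP)(P/Q) ≈ -0.176.
|ε| = 0.18 < 1.

inelastic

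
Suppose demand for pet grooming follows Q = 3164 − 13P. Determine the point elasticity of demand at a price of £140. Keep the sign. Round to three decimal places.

At P = 140, Q = 1344.
dQ/dP = −13.
ε = (dQ/dP)(P/Q) = (-13)(140/1344).
|ε| > 1, so demand is elastic at this price.

-1.354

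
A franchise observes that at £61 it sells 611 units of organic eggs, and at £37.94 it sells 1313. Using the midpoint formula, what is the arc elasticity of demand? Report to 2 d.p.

ΔQ = 1313 − 611 = 702; ΔP = 37.94 − 61 = -23.06.
Midpoints: P̄ = 49.47, Q̄ = 962.0.
ε = (ΔQ/ΔP)(P̄/Q̄) = (702/-23.06)(49.47/962.0).

-1.57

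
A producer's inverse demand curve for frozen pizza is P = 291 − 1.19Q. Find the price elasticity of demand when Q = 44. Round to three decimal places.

At Q = 44, P = 291 − 1.19(44) = 238.64.
dP/dQ = −1.19, so dQ/dP = 1/(−1.19) = -0.840.
ε = (dQ/dP)(P/Q) = (-0.840)(238.64/44).

-4.558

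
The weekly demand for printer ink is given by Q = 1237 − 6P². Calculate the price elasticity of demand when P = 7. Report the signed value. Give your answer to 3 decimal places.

At P = 7, Q = 943.
dQ/dP = −12P = -84.
ε = (dQ/dP)(P/Q) = (-84)(7/943).

-0.624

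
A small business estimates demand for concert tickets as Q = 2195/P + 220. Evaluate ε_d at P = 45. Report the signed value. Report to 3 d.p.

-0.181

At P = 45, Q = 268.778.
dQ/dP = −2195/P² = -1.084.
ε = (dQ/dP)(P/Q) = (-1.084)(45/268.778).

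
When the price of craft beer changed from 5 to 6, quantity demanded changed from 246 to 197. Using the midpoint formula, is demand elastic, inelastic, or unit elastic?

elastic

Arc ε ≈ -1.217.
|ε| = 1.22 > 1.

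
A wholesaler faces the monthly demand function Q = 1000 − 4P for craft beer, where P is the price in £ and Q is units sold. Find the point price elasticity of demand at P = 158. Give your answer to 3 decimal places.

-1.717

At P = 158, Q = 368.
dQ/dP = −4.
ε = (dQ/dP)(P/Q) = (-4)(158/368).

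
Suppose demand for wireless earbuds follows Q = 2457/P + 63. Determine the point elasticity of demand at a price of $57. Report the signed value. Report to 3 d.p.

-0.406

At P = 57, Q = 106.105.
dQ/dP = −2457/P² = -0.756.
ε = (dQ/dP)(P/Q) = (-0.756)(57/106.105).
|ε| < 1, so demand is inelastic at this price.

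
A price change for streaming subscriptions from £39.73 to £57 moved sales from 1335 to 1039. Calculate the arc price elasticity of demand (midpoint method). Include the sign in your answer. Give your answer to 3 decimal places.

ΔQ = 1039 − 1335 = -296; ΔP = 57 − 39.73 = 17.27.
Midpoints: P̄ = 48.36, Q̄ = 1187.0.
ε = (ΔQ/ΔP)(P̄/Q̄) = (-296/17.27)(48.36/1187.0).

-0.698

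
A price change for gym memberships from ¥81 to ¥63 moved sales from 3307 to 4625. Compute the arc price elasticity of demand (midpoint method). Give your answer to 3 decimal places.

ΔQ = 4625 − 3307 = 1318; ΔP = 63 − 81 = -18.
Midpoints: P̄ = 72.00, Q̄ = 3966.0.
ε = (ΔQ/ΔP)(P̄/Q̄) = (1318/-18)(72.00/3966.0).

-1.329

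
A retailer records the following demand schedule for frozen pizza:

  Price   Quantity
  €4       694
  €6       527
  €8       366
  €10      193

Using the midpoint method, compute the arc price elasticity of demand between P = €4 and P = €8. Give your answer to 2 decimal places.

-0.93

At P = 4, Q = 694; at P = 8, Q = 366.
ΔQ = -328, ΔP = 4. Midpoints: P̄ = 6.00, Q̄ = 530.0.
ε = (ΔQ/ΔP)(P̄/Q̄) = (-328/4)(6.00/530.0).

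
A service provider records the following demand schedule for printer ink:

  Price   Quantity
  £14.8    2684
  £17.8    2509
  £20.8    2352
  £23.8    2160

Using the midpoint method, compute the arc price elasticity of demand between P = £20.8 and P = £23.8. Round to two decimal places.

At P = 20.8, Q = 2352; at P = 23.8, Q = 2160.
ΔQ = -192, ΔP = 3.0. Midpoints: P̄ = 22.30, Q̄ = 2256.0.
ε = (ΔQ/ΔP)(P̄/Q̄) = (-192/3.0)(22.30/2256.0).

-0.63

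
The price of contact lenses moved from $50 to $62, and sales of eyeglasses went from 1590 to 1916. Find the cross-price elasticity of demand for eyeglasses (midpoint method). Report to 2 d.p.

ΔQ_x = 1916 − 1590 = 326; ΔP_y = 62 − 50 = 12.
Midpoints: P̄_y = 56.00, Q̄_x = 1753.0.
ε_xy = (ΔQ_x/ΔP_y)(P̄_y/Q̄_x) = (326/12)(56.00/1753.0).

0.87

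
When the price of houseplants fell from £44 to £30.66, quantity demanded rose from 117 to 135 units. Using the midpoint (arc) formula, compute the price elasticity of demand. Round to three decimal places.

-0.400

ΔQ = 135 − 117 = 18; ΔP = 30.66 − 44 = -13.34.
Midpoints: P̄ = 37.33, Q̄ = 126.0.
ε = (ΔQ/ΔP)(P̄/Q̄) = (18/-13.34)(37.33/126.0).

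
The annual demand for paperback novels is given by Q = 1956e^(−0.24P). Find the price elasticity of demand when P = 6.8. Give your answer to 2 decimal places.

-1.63

At P = 6.8, Q = 382.473.
dQ/dP = −0.24·1956e^(−0.24P) = −0.24Q = -91.793.
ε = (dQ/dP)(P/Q) = (-91.793)(6.8/382.473).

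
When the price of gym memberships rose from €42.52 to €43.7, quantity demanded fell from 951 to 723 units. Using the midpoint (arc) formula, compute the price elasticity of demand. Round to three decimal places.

-9.952

ΔQ = 723 − 951 = -228; ΔP = 43.7 − 42.52 = 1.18.
Midpoints: P̄ = 43.11, Q̄ = 837.0.
ε = (ΔQ/ΔP)(P̄/Q̄) = (-228/1.18)(43.11/837.0).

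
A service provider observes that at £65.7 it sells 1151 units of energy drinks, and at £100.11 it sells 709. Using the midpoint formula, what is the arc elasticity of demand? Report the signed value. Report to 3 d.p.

ΔQ = 709 − 1151 = -442; ΔP = 100.11 − 65.7 = 34.41.
Midpoints: P̄ = 82.91, Q̄ = 930.0.
ε = (ΔQ/ΔP)(P̄/Q̄) = (-442/34.41)(82.91/930.0).

-1.145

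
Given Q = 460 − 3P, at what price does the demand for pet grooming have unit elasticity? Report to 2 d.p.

For linear demand Q = a − bP, ε = −bP/(a − bP). |ε| = 1 when bP = a − bP, i.e. P = a/(2b).
P = 460/(2·3) = 460/6 = 76.6667.

76.67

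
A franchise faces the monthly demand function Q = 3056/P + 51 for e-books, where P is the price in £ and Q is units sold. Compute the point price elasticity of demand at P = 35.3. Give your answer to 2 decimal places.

At P = 35.3, Q = 137.572.
dQ/dP = −3056/P² = -2.452.
ε = (dQ/dP)(P/Q) = (-2.452)(35.3/137.572).
|ε| < 1, so demand is inelastic at this price.

-0.63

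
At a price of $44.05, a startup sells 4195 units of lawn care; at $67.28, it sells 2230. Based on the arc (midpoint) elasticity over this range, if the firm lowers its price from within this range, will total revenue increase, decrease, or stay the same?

increase

Arc ε = (-1965/23.23)(55.66/3212.5) ≈ -1.466.
|ε| = 1.47 > 1, so demand is elastic. A price cut therefore raises total revenue.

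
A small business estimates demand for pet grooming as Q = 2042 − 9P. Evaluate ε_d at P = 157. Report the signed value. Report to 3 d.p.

-2.246

At P = 157, Q = 629.
dQ/dP = −9.
ε = (dQ/dP)(P/Q) = (-9)(157/629).
|ε| > 1, so demand is elastic at this price.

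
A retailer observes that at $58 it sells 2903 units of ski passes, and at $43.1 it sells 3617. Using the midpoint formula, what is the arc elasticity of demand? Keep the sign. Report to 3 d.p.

-0.743

ΔQ = 3617 − 2903 = 714; ΔP = 43.1 − 58 = -14.9.
Midpoints: P̄ = 50.55, Q̄ = 3260.0.
ε = (ΔQ/ΔP)(P̄/Q̄) = (714/-14.9)(50.55/3260.0).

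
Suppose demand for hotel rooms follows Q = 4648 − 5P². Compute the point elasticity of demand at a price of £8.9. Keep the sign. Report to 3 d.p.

-0.186

At P = 8.9, Q = 4251.950.
dQ/dP = −10P = -89.
ε = (dQ/dP)(P/Q) = (-89)(8.9/4251.950).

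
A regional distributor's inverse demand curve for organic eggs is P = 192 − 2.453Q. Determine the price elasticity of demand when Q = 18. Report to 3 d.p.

At Q = 18, P = 192 − 2.453(18) = 147.85.
dP/dQ = −2.453, so dQ/dP = 1/(−2.453) = -0.408.
ε = (dQ/dP)(P/Q) = (-0.408)(147.85/18).

-3.348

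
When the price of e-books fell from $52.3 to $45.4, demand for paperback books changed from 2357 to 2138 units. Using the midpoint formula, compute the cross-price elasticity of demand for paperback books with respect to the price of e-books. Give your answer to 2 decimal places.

0.69

ΔQ_x = 2138 − 2357 = -219; ΔP_y = 45.4 − 52.3 = -6.9.
Midpoints: P̄_y = 48.85, Q̄_x = 2247.5.
ε_xy = (ΔQ_x/ΔP_y)(P̄_y/Q̄_x) = (-219/-6.9)(48.85/2247.5).
ε_xy > 0, so the goods are substitutes.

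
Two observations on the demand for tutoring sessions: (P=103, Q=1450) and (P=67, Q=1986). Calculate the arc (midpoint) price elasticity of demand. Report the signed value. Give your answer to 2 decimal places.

ΔQ = 1986 − 1450 = 536; ΔP = 67 − 103 = -36.
Midpoints: P̄ = 85.00, Q̄ = 1718.0.
ε = (ΔQ/ΔP)(P̄/Q̄) = (536/-36)(85.00/1718.0).

-0.74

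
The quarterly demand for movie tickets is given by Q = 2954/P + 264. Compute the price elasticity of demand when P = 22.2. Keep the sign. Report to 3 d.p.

-0.335

At P = 22.2, Q = 397.063.
dQ/dP = −2954/P² = -5.994.
ε = (dQ/dP)(P/Q) = (-5.994)(22.2/397.063).
|ε| < 1, so demand is inelastic at this price.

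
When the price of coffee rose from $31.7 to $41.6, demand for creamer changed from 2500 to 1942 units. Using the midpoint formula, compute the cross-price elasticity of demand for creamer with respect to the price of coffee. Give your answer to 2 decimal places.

-0.93

ΔQ_x = 1942 − 2500 = -558; ΔP_y = 41.6 − 31.7 = 9.9.
Midpoints: P̄_y = 36.65, Q̄_x = 2221.0.
ε_xy = (ΔQ_x/ΔP_y)(P̄_y/Q̄_x) = (-558/9.9)(36.65/2221.0).
ε_xy < 0, so the goods are complements.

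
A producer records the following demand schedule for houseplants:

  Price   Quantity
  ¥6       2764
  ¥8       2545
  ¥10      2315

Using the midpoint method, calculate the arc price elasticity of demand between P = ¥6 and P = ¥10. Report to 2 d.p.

At P = 6, Q = 2764; at P = 10, Q = 2315.
ΔQ = -449, ΔP = 4. Midpoints: P̄ = 8.00, Q̄ = 2539.5.
ε = (ΔQ/ΔP)(P̄/Q̄) = (-449/4)(8.00/2539.5).

-0.35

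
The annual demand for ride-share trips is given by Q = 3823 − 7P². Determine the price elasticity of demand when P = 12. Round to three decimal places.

At P = 12, Q = 2815.
dQ/dP = −14P = -168.
ε = (dQ/dP)(P/Q) = (-168)(12/2815).
|ε| < 1, so demand is inelastic at this price.

-0.716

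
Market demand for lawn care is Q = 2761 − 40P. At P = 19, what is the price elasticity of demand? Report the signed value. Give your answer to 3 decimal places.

-0.380

At P = 19, Q = 2001.
dQ/dP = −40.
ε = (dQ/dP)(P/Q) = (-40)(19/2001).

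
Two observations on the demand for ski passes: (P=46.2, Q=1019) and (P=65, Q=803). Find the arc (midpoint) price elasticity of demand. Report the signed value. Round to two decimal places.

ΔQ = 803 − 1019 = -216; ΔP = 65 − 46.2 = 18.8.
Midpoints: P̄ = 55.60, Q̄ = 911.0.
ε = (ΔQ/ΔP)(P̄/Q̄) = (-216/18.8)(55.60/911.0).

-0.70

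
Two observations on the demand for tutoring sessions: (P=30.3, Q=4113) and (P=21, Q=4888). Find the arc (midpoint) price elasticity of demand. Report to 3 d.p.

-0.475

ΔQ = 4888 − 4113 = 775; ΔP = 21 − 30.3 = -9.3.
Midpoints: P̄ = 25.65, Q̄ = 4500.5.
ε = (ΔQ/ΔP)(P̄/Q̄) = (775/-9.3)(25.65/4500.5).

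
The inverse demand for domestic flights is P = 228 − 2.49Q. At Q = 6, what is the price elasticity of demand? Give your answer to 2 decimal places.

-14.26

At Q = 6, P = 228 − 2.49(6) = 213.06.
dP/dQ = −2.49, so dQ/dP = 1/(−2.49) = -0.402.
ε = (dQ/dP)(P/Q) = (-0.402)(213.06/6).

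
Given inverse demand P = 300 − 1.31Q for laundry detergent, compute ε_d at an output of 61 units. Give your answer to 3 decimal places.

-2.754

At Q = 61, P = 300 − 1.31(61) = 220.09.
dP/dQ = −1.31, so dQ/dP = 1/(−1.31) = -0.763.
ε = (dQ/dP)(P/Q) = (-0.763)(220.09/61).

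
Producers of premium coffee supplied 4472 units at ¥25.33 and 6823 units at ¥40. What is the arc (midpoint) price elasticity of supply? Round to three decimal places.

ΔQ = 6823 − 4472 = 2351; ΔP = 40 − 25.33 = 14.67.
Midpoints: P̄ = 32.66, Q̄ = 5647.5.
ε_s = (ΔQ/ΔP)(P̄/Q̄) = (2351/14.67)(32.66/5647.5).

0.927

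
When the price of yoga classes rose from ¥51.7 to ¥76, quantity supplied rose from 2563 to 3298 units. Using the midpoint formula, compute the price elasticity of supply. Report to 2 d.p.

ΔQ = 3298 − 2563 = 735; ΔP = 76 − 51.7 = 24.3.
Midpoints: P̄ = 63.85, Q̄ = 2930.5.
ε_s = (ΔQ/ΔP)(P̄/Q̄) = (735/24.3)(63.85/2930.5).

0.66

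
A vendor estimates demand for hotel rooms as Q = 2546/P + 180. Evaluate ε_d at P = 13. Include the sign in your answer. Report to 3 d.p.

At P = 13, Q = 375.846.
dQ/dP = −2546/P² = -15.065.
ε = (dQ/dP)(P/Q) = (-15.065)(13/375.846).
|ε| < 1, so demand is inelastic at this price.

-0.521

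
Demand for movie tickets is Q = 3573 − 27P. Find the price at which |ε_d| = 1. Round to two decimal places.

For linear demand Q = a − bP, ε = −bP/(a − bP). |ε| = 1 when bP = a − bP, i.e. P = a/(2b).
P = 3573/(2·27) = 3573/54 = 66.1667.

66.17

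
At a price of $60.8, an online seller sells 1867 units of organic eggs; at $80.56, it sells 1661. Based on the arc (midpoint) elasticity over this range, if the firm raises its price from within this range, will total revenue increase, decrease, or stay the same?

Arc ε = (-206/19.76)(70.68/1764.0) ≈ -0.418.
|ε| = 0.42 < 1, so demand is inelastic. A price rise therefore raises total revenue.

increase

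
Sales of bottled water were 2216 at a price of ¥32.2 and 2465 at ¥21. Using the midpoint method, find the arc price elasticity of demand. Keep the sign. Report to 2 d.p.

-0.25

ΔQ = 2465 − 2216 = 249; ΔP = 21 − 32.2 = -11.2.
Midpoints: P̄ = 26.60, Q̄ = 2340.5.
ε = (ΔQ/ΔP)(P̄/Q̄) = (249/-11.2)(26.60/2340.5).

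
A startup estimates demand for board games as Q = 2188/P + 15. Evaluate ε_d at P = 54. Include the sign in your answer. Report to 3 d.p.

At P = 54, Q = 55.519.
dQ/dP = −2188/P² = -0.750.
ε = (dQ/dP)(P/Q) = (-0.750)(54/55.519).

-0.730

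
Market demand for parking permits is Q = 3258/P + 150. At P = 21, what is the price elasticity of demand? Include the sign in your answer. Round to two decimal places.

At P = 21, Q = 305.143.
dQ/dP = −3258/P² = -7.388.
ε = (dQ/dP)(P/Q) = (-7.388)(21/305.143).

-0.51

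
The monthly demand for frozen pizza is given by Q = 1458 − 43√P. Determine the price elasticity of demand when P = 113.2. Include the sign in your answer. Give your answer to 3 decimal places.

At P = 113.2, Q = 1000.499.
dQ/dP = −43/(2√P) = -2.021.
ε = (dQ/dP)(P/Q) = (-2.021)(113.2/1000.499).

-0.229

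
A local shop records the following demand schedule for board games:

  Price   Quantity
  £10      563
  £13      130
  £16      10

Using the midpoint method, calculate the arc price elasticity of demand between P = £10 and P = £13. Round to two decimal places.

-4.79

At P = 10, Q = 563; at P = 13, Q = 130.
ΔQ = -433, ΔP = 3. Midpoints: P̄ = 11.50, Q̄ = 346.5.
ε = (ΔQ/ΔP)(P̄/Q̄) = (-433/3)(11.50/346.5).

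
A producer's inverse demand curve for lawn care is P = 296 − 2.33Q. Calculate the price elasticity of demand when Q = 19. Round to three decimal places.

-5.686

At Q = 19, P = 296 − 2.33(19) = 251.73.
dP/dQ = −2.33, so dQ/dP = 1/(−2.33) = -0.429.
ε = (dQ/dP)(P/Q) = (-0.429)(251.73/19).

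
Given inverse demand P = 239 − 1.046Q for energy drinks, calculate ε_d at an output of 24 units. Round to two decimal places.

At Q = 24, P = 239 − 1.046(24) = 213.90.
dP/dQ = −1.046, so dQ/dP = 1/(−1.046) = -0.956.
ε = (dQ/dP)(P/Q) = (-0.956)(213.90/24).

-8.52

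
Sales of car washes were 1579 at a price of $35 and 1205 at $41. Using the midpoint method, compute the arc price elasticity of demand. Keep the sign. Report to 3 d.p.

-1.702

ΔQ = 1205 − 1579 = -374; ΔP = 41 − 35 = 6.
Midpoints: P̄ = 38.00, Q̄ = 1392.0.
ε = (ΔQ/ΔP)(P̄/Q̄) = (-374/6)(38.00/1392.0).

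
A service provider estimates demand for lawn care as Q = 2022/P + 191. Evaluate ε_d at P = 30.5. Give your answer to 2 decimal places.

At P = 30.5, Q = 257.295.
dQ/dP = −2022/P² = -2.174.
ε = (dQ/dP)(P/Q) = (-2.174)(30.5/257.295).
|ε| < 1, so demand is inelastic at this price.

-0.26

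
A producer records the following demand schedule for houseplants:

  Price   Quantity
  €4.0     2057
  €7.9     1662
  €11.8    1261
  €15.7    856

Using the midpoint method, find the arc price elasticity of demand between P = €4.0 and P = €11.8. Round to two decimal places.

At P = 4.0, Q = 2057; at P = 11.8, Q = 1261.
ΔQ = -796, ΔP = 7.8. Midpoints: P̄ = 7.90, Q̄ = 1659.0.
ε = (ΔQ/ΔP)(P̄/Q̄) = (-796/7.8)(7.90/1659.0).

-0.49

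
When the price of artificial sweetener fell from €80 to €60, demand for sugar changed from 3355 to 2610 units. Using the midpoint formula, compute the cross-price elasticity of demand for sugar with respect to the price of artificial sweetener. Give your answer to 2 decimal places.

ΔQ_x = 2610 − 3355 = -745; ΔP_y = 60 − 80 = -20.
Midpoints: P̄_y = 70.00, Q̄_x = 2982.5.
ε_xy = (ΔQ_x/ΔP_y)(P̄_y/Q̄_x) = (-745/-20)(70.00/2982.5).
ε_xy > 0, so the goods are substitutes.

0.87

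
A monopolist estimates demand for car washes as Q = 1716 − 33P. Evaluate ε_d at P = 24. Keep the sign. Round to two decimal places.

-0.86

At P = 24, Q = 924.
dQ/dP = −33.
ε = (dQ/dP)(P/Q) = (-33)(24/924).
|ε| < 1, so demand is inelastic at this price.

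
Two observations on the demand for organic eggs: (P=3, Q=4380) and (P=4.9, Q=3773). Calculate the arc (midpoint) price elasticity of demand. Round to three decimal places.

-0.310

ΔQ = 3773 − 4380 = -607; ΔP = 4.9 − 3 = 1.9.
Midpoints: P̄ = 3.95, Q̄ = 4076.5.
ε = (ΔQ/ΔP)(P̄/Q̄) = (-607/1.9)(3.95/4076.5).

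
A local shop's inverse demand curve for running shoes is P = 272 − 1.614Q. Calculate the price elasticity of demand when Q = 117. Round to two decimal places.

At Q = 117, P = 272 − 1.614(117) = 83.16.
dP/dQ = −1.614, so dQ/dP = 1/(−1.614) = -0.620.
ε = (dQ/dP)(P/Q) = (-0.620)(83.16/117).

-0.44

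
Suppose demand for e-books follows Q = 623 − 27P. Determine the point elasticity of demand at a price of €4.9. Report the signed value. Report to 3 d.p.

At P = 4.9, Q = 490.700.
dQ/dP = −27.
ε = (dQ/dP)(P/Q) = (-27)(4.9/490.700).

-0.270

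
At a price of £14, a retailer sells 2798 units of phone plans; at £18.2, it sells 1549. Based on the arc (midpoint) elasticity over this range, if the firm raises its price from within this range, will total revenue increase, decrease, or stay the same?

Arc ε = (-1249/4.2)(16.10/2173.5) ≈ -2.203.
|ε| = 2.20 > 1, so demand is elastic. A price rise therefore reduces total revenue.

decrease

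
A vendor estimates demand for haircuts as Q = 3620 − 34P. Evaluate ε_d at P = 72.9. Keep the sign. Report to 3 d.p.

At P = 72.9, Q = 1141.400.
dQ/dP = −34.
ε = (dQ/dP)(P/Q) = (-34)(72.9/1141.400).
|ε| > 1, so demand is elastic at this price.

-2.172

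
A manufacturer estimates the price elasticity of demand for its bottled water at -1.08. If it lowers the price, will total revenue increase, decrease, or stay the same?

|ε| = 1.08 > 1, so demand is elastic. A price cut therefore raises total revenue.

increase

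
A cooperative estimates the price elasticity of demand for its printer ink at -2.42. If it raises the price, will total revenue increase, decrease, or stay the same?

|ε| = 2.42 > 1, so demand is elastic. A price rise therefore reduces total revenue.

decrease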